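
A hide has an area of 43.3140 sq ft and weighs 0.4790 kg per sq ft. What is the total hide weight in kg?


Formula: Weight = area * weight_per_sqft
Substituting: Weight = 43.3140 * 0.4790
Result: 20.7474 kg


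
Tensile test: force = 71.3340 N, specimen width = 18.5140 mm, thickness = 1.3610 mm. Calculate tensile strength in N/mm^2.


Formula: TS = force / (width * thickness)
Substituting: TS = 71.3340 / (18.5140 * 1.3610)
Result: 2.8310 N/mm^2


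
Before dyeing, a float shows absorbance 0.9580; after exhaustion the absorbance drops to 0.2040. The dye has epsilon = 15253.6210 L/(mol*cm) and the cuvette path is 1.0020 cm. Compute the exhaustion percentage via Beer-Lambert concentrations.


c_initial = A_i / (epsilon * l) = 0.9580 / (15253.6210 * 1.0020) = 6.2679e-05 mol/L
c_final = A_f / (epsilon * l) = 0.2040 / (15253.6210 * 1.0020) = 1.3347e-05 mol/L
Exhaustion = (c_initial - c_final) / c_initial * 100 = (6.2679e-05 - 1.3347e-05) / 6.2679e-05 * 100 = 78.7056 %


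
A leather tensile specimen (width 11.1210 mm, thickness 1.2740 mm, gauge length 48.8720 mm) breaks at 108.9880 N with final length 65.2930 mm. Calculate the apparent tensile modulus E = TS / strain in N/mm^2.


TS = F / (w * t) = 108.9880 / (11.1210 * 1.2740) = 7.6925 N/mm^2
strain = (Lf - L0) / L0 = (65.2930 - 48.8720) / 48.8720 = 0.3360
E = TS / strain = 7.6925 / 0.3360 = 22.8942 N/mm^2


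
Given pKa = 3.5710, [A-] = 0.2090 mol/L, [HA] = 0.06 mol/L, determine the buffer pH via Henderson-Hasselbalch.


ratio = [A-] / [HA] = 0.2090 / 0.06 = 3.4833
log10(ratio) = 0.5420
pH = pKa + log10(ratio) = 3.5710 + 0.5420 = 4.1130


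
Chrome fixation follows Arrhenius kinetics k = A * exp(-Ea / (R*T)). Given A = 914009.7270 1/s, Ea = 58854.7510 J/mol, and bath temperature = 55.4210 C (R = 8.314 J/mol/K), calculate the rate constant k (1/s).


T_K = T_C + 273.15 = 55.4210 + 273.15 = 328.5710 K
exponent = -Ea / (R * T_K) = -58854.7510 / (8.314 * 328.5710) = -21.5448
k = A * exp(exponent) = 914009.7270 * exp(-21.5448) = 4.0195e-04 1/s


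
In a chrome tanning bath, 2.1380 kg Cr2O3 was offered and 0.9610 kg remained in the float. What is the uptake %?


Formula: Uptake = (offered - residual) / offered * 100
Substituting: Uptake = (2.1380 - 0.9610) / 2.1380 * 100
Result: 55.0514 %


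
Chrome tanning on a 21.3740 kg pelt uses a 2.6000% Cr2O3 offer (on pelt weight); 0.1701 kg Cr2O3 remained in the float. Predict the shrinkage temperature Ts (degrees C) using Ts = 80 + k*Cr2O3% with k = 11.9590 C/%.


Offered = pelt * offer_pct / 100 = 21.3740 * 2.6000 / 100 = 0.5557 kg
Uptake = offered - residual = 0.5557 - 0.1701 = 0.3856 kg
Cr2O3% on pelt = uptake / pelt * 100 = 0.3856 / 21.3740 * 100 = 1.8042 %
Ts = 80 + k * Cr2O3% = 80 + 11.9590 * 1.8042 = 101.5761 C


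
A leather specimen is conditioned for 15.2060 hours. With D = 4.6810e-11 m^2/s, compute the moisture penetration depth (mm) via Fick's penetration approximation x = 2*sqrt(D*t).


t = 15.2060 hr * 3600 = 54741.6000 s
D * t = 4.6810e-11 * 54741.6000 = 2.5625e-06
x = 2 * sqrt(D*t) = 2 * sqrt(2.5625e-06) = 0.00320153 m = 3.2015 mm


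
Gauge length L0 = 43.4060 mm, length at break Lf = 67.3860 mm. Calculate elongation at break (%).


Formula: Elongation = (Lf - L0) / L0 * 100
Substituting: Elongation = (67.3860 - 43.4060) / 43.4060 * 100
Result: 55.2458 %


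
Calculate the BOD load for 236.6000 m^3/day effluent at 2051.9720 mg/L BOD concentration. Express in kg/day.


Formula: BOD_load = volume * conc / 1000
Substituting: BOD_load = 236.6000 * 2051.9720 / 1000
Result: 485.4966 kg/day


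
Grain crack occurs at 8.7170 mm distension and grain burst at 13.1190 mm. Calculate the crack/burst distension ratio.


Formula: Ratio = crack / burst
Substituting: Ratio = 8.7170 / 13.1190
Result: 0.6645


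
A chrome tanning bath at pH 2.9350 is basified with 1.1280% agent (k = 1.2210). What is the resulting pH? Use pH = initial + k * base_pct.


Formula: pH_final = pH_initial + k * base_pct
Substituting: pH_final = 2.9350 + 1.2210 * 1.1280
Result: 4.3123


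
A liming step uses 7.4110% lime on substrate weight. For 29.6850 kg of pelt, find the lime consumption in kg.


Formula: Lime = substrate * pct / 100
Substituting: Lime = 29.6850 * 7.4110 / 100
Result: 2.2000 kg


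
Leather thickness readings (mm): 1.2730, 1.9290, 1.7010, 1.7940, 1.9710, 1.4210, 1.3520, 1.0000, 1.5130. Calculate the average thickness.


Formula: Average = sum / n
Substituting: Average = 13.9540 / 9
Result: 1.5504 mm


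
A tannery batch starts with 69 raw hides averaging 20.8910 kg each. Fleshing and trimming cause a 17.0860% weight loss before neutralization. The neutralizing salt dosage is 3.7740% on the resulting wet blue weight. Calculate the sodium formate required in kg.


Total_raw = N * avg_wt = 69 * 20.8910 = 1441.4790 kg
Substrate = Total_raw * (1 - loss/100) = 1441.4790 * (1 - 17.0860/100) = 1195.1879 kg
Neutralizer = Substrate * pct / 100 = 1195.1879 * 3.7740 / 100 = 45.1064 kg


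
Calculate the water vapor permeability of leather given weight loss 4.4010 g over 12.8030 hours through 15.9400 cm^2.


Formula: WVP = loss / (area * time)
Substituting: WVP = 4.4010 / (15.9400 * 12.8030)
Result: 0.0215651 g/(cm^2*hr)


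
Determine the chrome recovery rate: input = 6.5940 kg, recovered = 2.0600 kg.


Formula: Recovery = recovered / input * 100
Substituting: Recovery = 2.0600 / 6.5940 * 100
Result: 31.2405 %


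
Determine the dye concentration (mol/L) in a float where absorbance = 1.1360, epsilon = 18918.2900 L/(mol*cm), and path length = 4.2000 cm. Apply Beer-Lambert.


Formula: c = A / (epsilon * l)
Substituting: c = 1.1360 / (18918.2900 * 4.2000)
Result: 1.4297e-05 mol/L


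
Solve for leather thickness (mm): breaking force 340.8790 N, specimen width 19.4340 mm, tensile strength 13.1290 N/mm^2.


Formula: t = F / (TS * w)
Substituting: t = 340.8790 / (13.1290 * 19.4340)
Result: 1.3360 mm


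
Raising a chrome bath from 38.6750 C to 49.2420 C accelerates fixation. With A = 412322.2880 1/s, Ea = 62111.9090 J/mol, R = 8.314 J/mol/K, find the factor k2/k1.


T1 = 38.6750 + 273.15 = 311.8250 K; T2 = 49.2420 + 273.15 = 322.3920 K
k1 = A * exp(-Ea/(R*T1)) = 412322.2880 * exp(-62111.9090/(8.314*311.8250)) = 1.6230e-05 1/s
k2 = A * exp(-Ea/(R*T2)) = 412322.2880 * exp(-62111.9090/(8.314*322.3920)) = 3.5593e-05 1/s
k2/k1 = 3.5593e-05 / 1.6230e-05 = 2.1930


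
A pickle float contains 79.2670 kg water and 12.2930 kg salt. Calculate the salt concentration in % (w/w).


Formula: Conc = salt / (water + salt) * 100
Substituting: Conc = 12.2930 / (79.2670 + 12.2930) * 100
Result: 13.4262 %


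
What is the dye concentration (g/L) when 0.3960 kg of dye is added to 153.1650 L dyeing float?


Formula: Conc = dye_mass(kg) / volume(L) * 1000
Substituting: Conc = 0.3960 / 153.1650 * 1000
Result: 2.5854 g/L


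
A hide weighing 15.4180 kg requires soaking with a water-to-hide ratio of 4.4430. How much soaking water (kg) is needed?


Formula: Water = hide_weight * ratio
Substituting: Water = 15.4180 * 4.4430
Result: 68.5022 kg


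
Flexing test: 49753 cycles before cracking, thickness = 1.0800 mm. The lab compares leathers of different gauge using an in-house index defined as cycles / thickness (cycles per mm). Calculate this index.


Formula: Index = cycles / thickness
Substituting: Index = 49753 / 1.0800
Result: 46067.5926 cycles/mm


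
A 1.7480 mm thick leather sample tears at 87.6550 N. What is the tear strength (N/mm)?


Formula: Tear strength = force / thickness
Substituting: Tear strength = 87.6550 / 1.7480
Result: 50.1459 N/mm


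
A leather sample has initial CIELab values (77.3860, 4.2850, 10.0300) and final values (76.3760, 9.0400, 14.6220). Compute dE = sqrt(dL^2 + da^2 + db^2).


dL = -1.0100, da = 4.7550, db = 4.5920
dE = sqrt((-1.0100)^2 + 4.7550^2 + 4.5920^2) = 6.6870


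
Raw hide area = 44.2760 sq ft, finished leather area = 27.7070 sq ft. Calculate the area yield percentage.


Formula: Yield = finished / raw * 100
Substituting: Yield = 27.7070 / 44.2760 * 100
Result: 62.5779 %


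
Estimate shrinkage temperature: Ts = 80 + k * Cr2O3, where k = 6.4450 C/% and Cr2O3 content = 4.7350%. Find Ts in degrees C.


Formula: Ts = 80 + k * Cr2O3
Substituting: Ts = 80 + 6.4450 * 4.7350
Result: 110.5171 C


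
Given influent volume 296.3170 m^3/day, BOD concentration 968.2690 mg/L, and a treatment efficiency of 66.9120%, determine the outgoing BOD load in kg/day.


Load_in = volume * conc / 1000 = 296.3170 * 968.2690 / 1000 = 286.9146 kg/day
Removed = Load_in * eff / 100 = 286.9146 * 66.9120 / 100 = 191.9803 kg/day
Load_out = Load_in - Removed = 286.9146 - 191.9803 = 94.9343 kg/day


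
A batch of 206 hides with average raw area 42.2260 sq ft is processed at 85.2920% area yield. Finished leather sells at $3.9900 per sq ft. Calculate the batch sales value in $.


Raw_total = N * avg_area = 206 * 42.2260 = 8698.5560 sq ft
Finished = Raw_total * yield / 100 = 8698.5560 * 85.2920 / 100 = 7419.1724 sq ft
Value = Finished * price = 7419.1724 * 3.9900 = 29602.4978 $


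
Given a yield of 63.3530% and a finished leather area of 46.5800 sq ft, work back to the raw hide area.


Formula: raw = finished * 100 / yield
Substituting: raw = 46.5800 * 100 / 63.3530
Result: 73.5245 sq ft


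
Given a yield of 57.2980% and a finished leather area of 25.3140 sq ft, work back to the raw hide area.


Formula: raw = finished * 100 / yield
Substituting: raw = 25.3140 * 100 / 57.2980
Result: 44.1796 sq ft


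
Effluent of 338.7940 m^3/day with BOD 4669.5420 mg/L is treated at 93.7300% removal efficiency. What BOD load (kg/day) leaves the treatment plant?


Load_in = volume * conc / 1000 = 338.7940 * 4669.5420 / 1000 = 1582.0128 kg/day
Removed = Load_in * eff / 100 = 1582.0128 * 93.7300 / 100 = 1482.8206 kg/day
Load_out = Load_in - Removed = 1582.0128 - 1482.8206 = 99.1922 kg/day


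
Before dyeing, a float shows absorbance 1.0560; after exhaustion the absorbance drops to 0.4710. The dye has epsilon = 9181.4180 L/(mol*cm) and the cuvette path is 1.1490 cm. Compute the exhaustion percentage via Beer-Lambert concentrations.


c_initial = A_i / (epsilon * l) = 1.0560 / (9181.4180 * 1.1490) = 1.0010e-04 mol/L
c_final = A_f / (epsilon * l) = 0.4710 / (9181.4180 * 1.1490) = 4.4647e-05 mol/L
Exhaustion = (c_initial - c_final) / c_initial * 100 = (1.0010e-04 - 4.4647e-05) / 1.0010e-04 * 100 = 55.3977 %


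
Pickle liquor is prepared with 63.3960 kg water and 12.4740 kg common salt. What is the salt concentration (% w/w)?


Formula: Conc = salt / (water + salt) * 100
Substituting: Conc = 12.4740 / (63.3960 + 12.4740) * 100
Result: 16.4413 %


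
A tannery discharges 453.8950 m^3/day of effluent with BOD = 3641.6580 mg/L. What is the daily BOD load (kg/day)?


Formula: BOD_load = volume * conc / 1000
Substituting: BOD_load = 453.8950 * 3641.6580 / 1000
Result: 1652.9304 kg/day


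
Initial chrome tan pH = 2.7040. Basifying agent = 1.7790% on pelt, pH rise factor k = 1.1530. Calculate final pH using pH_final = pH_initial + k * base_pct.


Formula: pH_final = pH_initial + k * base_pct
Substituting: pH_final = 2.7040 + 1.1530 * 1.7790
Result: 4.7552


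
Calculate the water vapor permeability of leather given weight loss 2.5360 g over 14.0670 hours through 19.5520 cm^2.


Formula: WVP = loss / (area * time)
Substituting: WVP = 2.5360 / (19.5520 * 14.0670)
Result: 0.00922054 g/(cm^2*hr)


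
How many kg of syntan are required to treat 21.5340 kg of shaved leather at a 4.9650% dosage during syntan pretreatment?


Formula: Syntan = substrate * pct / 100
Substituting: Syntan = 21.5340 * 4.9650 / 100
Result: 1.0692 kg


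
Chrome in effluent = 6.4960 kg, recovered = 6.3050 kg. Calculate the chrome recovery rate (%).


Formula: Recovery = recovered / input * 100
Substituting: Recovery = 6.3050 / 6.4960 * 100
Result: 97.0597 %


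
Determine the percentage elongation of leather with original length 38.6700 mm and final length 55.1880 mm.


Formula: Elongation = (Lf - L0) / L0 * 100
Substituting: Elongation = (55.1880 - 38.6700) / 38.6700 * 100
Result: 42.7153 %


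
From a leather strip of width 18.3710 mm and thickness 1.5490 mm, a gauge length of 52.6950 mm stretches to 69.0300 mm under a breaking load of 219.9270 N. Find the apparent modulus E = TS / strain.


TS = F / (w * t) = 219.9270 / (18.3710 * 1.5490) = 7.7285 N/mm^2
strain = (Lf - L0) / L0 = (69.0300 - 52.6950) / 52.6950 = 0.3100
E = TS / strain = 7.7285 / 0.3100 = 24.9313 N/mm^2


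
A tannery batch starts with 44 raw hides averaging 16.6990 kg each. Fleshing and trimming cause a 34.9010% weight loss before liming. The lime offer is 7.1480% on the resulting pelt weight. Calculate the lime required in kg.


Total_raw = N * avg_wt = 44 * 16.6990 = 734.7560 kg
Substrate = Total_raw * (1 - loss/100) = 734.7560 * (1 - 34.9010/100) = 478.3188 kg
Lime = Substrate * pct / 100 = 478.3188 * 7.1480 / 100 = 34.1902 kg


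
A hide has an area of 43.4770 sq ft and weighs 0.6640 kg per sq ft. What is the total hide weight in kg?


Formula: Weight = area * weight_per_sqft
Substituting: Weight = 43.4770 * 0.6640
Result: 28.8687 kg


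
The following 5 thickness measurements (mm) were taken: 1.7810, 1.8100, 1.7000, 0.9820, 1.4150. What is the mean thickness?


Formula: Average = sum / n
Substituting: Average = 7.6880 / 5
Result: 1.5376 mm


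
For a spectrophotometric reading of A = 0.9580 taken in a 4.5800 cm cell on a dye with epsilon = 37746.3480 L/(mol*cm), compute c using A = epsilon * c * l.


Formula: c = A / (epsilon * l)
Substituting: c = 0.9580 / (37746.3480 * 4.5800)
Result: 5.5415e-06 mol/L


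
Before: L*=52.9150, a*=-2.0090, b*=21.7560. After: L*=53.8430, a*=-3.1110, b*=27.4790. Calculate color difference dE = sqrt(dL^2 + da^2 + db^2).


dL = 0.9280, da = -1.1020, db = 5.7230
dE = sqrt(0.9280^2 + (-1.1020)^2 + 5.7230^2) = 5.9016


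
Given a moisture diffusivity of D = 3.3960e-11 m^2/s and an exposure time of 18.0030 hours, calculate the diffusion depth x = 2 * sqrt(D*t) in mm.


t = 18.0030 hr * 3600 = 64810.8000 s
D * t = 3.3960e-11 * 64810.8000 = 2.2010e-06
x = 2 * sqrt(D*t) = 2 * sqrt(2.2010e-06) = 0.00296714 m = 2.9671 mm


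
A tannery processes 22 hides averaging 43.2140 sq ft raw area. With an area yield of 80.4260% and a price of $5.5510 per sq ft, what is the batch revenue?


Raw_total = N * avg_area = 22 * 43.2140 = 950.7080 sq ft
Finished = Raw_total * yield / 100 = 950.7080 * 80.4260 / 100 = 764.6164 sq ft
Value = Finished * price = 764.6164 * 5.5510 = 4244.3857 $


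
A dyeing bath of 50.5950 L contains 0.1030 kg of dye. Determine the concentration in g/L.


Formula: Conc = dye_mass(kg) / volume(L) * 1000
Substituting: Conc = 0.1030 / 50.5950 * 1000
Result: 2.0358 g/L


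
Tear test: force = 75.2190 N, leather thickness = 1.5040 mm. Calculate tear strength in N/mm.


Formula: Tear strength = force / thickness
Substituting: Tear strength = 75.2190 / 1.5040
Result: 50.0126 N/mm


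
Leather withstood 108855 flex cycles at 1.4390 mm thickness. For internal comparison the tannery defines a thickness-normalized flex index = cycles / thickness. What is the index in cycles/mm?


Formula: Index = cycles / thickness
Substituting: Index = 108855 / 1.4390
Result: 75646.2821 cycles/mm


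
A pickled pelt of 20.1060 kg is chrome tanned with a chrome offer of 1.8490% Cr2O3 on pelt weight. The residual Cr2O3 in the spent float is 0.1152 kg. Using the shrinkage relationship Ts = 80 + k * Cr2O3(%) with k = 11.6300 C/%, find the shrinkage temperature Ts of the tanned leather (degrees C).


Offered = pelt * offer_pct / 100 = 20.1060 * 1.8490 / 100 = 0.3718 kg
Uptake = offered - residual = 0.3718 - 0.1152 = 0.2566 kg
Cr2O3% on pelt = uptake / pelt * 100 = 0.2566 / 20.1060 * 100 = 1.2760 %
Ts = 80 + k * Cr2O3% = 80 + 11.6300 * 1.2760 = 94.8403 C


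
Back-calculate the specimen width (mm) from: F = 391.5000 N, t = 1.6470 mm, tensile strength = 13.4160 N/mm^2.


Formula: w = F / (TS * t)
Substituting: w = 391.5000 / (13.4160 * 1.6470)
Result: 17.7180 mm


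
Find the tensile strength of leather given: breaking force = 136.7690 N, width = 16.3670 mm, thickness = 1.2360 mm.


Formula: TS = force / (width * thickness)
Substituting: TS = 136.7690 / (16.3670 * 1.2360)
Result: 6.7608 N/mm^2


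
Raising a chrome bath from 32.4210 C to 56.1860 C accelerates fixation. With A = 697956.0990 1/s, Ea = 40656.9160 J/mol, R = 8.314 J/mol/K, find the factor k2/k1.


T1 = 32.4210 + 273.15 = 305.5710 K; T2 = 56.1860 + 273.15 = 329.3360 K
k1 = A * exp(-Ea/(R*T1)) = 697956.0990 * exp(-40656.9160/(8.314*305.5710)) = 0.078278 1/s
k2 = A * exp(-Ea/(R*T2)) = 697956.0990 * exp(-40656.9160/(8.314*329.3360)) = 0.2484 1/s
k2/k1 = 0.2484 / 0.078278 = 3.1734


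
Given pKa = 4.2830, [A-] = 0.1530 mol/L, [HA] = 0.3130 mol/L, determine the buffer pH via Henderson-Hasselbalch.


ratio = [A-] / [HA] = 0.1530 / 0.3130 = 0.4888
log10(ratio) = -0.3109
pH = pKa + log10(ratio) = 4.2830 - 0.3109 = 3.9721


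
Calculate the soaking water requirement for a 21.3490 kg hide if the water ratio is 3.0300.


Formula: Water = hide_weight * ratio
Substituting: Water = 21.3490 * 3.0300
Result: 64.6875 kg


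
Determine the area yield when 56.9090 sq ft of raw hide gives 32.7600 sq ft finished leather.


Formula: Yield = finished / raw * 100
Substituting: Yield = 32.7600 / 56.9090 * 100
Result: 57.5656 %


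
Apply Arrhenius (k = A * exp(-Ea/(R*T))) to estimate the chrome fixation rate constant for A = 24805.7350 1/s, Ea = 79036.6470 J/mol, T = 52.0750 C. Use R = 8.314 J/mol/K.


T_K = T_C + 273.15 = 52.0750 + 273.15 = 325.2250 K
exponent = -Ea / (R * T_K) = -79036.6470 / (8.314 * 325.2250) = -29.2304
k = A * exp(exponent) = 24805.7350 * exp(-29.2304) = 5.0114e-09 1/s


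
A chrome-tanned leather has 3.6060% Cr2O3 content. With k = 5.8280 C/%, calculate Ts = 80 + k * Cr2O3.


Formula: Ts = 80 + k * Cr2O3
Substituting: Ts = 80 + 5.8280 * 3.6060
Result: 101.0158 C


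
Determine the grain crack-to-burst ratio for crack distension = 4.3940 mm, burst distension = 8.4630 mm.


Formula: Ratio = crack / burst
Substituting: Ratio = 4.3940 / 8.4630
Result: 0.5192


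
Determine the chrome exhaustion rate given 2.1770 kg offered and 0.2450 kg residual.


Formula: Uptake = (offered - residual) / offered * 100
Substituting: Uptake = (2.1770 - 0.2450) / 2.1770 * 100
Result: 88.7460 %


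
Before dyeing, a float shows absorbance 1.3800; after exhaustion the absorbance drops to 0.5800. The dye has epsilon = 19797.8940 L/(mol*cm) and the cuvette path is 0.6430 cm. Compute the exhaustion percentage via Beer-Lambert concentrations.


c_initial = A_i / (epsilon * l) = 1.3800 / (19797.8940 * 0.6430) = 1.0840e-04 mol/L
c_final = A_f / (epsilon * l) = 0.5800 / (19797.8940 * 0.6430) = 4.5562e-05 mol/L
Exhaustion = (c_initial - c_final) / c_initial * 100 = (1.0840e-04 - 4.5562e-05) / 1.0840e-04 * 100 = 57.9710 %


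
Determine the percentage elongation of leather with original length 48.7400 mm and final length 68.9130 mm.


Formula: Elongation = (Lf - L0) / L0 * 100
Substituting: Elongation = (68.9130 - 48.7400) / 48.7400 * 100
Result: 41.3890 %


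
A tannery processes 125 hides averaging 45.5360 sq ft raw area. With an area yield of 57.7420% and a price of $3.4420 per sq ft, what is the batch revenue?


Raw_total = N * avg_area = 125 * 45.5360 = 5692.0000 sq ft
Finished = Raw_total * yield / 100 = 5692.0000 * 57.7420 / 100 = 3286.6746 sq ft
Value = Finished * price = 3286.6746 * 3.4420 = 11312.7341 $


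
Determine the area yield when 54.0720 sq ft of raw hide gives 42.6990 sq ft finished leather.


Formula: Yield = finished / raw * 100
Substituting: Yield = 42.6990 / 54.0720 * 100
Result: 78.9669 %


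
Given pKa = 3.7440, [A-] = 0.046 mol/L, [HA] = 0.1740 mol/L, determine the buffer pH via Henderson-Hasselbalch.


ratio = [A-] / [HA] = 0.046 / 0.1740 = 0.2644
log10(ratio) = -0.5778
pH = pKa + log10(ratio) = 3.7440 - 0.5778 = 3.1662


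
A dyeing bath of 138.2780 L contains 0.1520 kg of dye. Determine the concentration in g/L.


Formula: Conc = dye_mass(kg) / volume(L) * 1000
Substituting: Conc = 0.1520 / 138.2780 * 1000
Result: 1.0992 g/L


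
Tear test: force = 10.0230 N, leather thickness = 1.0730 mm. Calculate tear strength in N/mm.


Formula: Tear strength = force / thickness
Substituting: Tear strength = 10.0230 / 1.0730
Result: 9.3411 N/mm


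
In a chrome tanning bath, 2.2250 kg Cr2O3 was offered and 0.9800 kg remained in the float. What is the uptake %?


Formula: Uptake = (offered - residual) / offered * 100
Substituting: Uptake = (2.2250 - 0.9800) / 2.2250 * 100
Result: 55.9551 %


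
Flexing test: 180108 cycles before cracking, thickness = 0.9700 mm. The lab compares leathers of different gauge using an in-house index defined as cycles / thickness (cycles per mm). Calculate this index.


Formula: Index = cycles / thickness
Substituting: Index = 180108 / 0.9700
Result: 185678.3505 cycles/mm


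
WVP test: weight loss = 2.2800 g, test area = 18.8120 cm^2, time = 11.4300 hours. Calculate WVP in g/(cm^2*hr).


Formula: WVP = loss / (area * time)
Substituting: WVP = 2.2800 / (18.8120 * 11.4300)
Result: 0.0106036 g/(cm^2*hr)


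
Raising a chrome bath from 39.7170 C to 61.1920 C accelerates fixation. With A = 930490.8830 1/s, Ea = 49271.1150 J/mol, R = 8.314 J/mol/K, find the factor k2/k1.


T1 = 39.7170 + 273.15 = 312.8670 K; T2 = 61.1920 + 273.15 = 334.3420 K
k1 = A * exp(-Ea/(R*T1)) = 930490.8830 * exp(-49271.1150/(8.314*312.8670)) = 0.00552544 1/s
k2 = A * exp(-Ea/(R*T2)) = 930490.8830 * exp(-49271.1150/(8.314*334.3420)) = 0.0186531 1/s
k2/k1 = 0.0186531 / 0.00552544 = 3.3759


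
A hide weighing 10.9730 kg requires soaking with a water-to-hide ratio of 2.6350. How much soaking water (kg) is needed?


Formula: Water = hide_weight * ratio
Substituting: Water = 10.9730 * 2.6350
Result: 28.9139 kg


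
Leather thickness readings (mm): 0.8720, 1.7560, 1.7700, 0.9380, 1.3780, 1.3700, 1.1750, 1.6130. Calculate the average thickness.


Formula: Average = sum / n
Substituting: Average = 10.8720 / 8
Result: 1.3590 mm


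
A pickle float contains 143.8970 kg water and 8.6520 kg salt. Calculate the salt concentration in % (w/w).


Formula: Conc = salt / (water + salt) * 100
Substituting: Conc = 8.6520 / (143.8970 + 8.6520) * 100
Result: 5.6716 %


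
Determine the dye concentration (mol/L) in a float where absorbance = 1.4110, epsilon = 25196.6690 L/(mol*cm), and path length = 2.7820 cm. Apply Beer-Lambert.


Formula: c = A / (epsilon * l)
Substituting: c = 1.4110 / (25196.6690 * 2.7820)
Result: 2.0129e-05 mol/L


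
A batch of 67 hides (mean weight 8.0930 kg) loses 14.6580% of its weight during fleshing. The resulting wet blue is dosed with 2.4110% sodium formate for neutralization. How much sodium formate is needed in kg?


Total_raw = N * avg_wt = 67 * 8.0930 = 542.2310 kg
Substrate = Total_raw * (1 - loss/100) = 542.2310 * (1 - 14.6580/100) = 462.7508 kg
Neutralizer = Substrate * pct / 100 = 462.7508 * 2.4110 / 100 = 11.1569 kg


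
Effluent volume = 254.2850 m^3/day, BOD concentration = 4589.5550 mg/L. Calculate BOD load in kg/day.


Formula: BOD_load = volume * conc / 1000
Substituting: BOD_load = 254.2850 * 4589.5550 / 1000
Result: 1167.0550 kg/day


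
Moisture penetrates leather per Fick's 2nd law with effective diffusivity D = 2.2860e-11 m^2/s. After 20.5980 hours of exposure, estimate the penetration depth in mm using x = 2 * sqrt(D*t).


t = 20.5980 hr * 3600 = 74152.8000 s
D * t = 2.2860e-11 * 74152.8000 = 1.6951e-06
x = 2 * sqrt(D*t) = 2 * sqrt(1.6951e-06) = 0.00260395 m = 2.6039 mm


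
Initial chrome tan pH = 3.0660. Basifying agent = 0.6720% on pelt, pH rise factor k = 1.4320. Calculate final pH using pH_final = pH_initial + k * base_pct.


Formula: pH_final = pH_initial + k * base_pct
Substituting: pH_final = 3.0660 + 1.4320 * 0.6720
Result: 4.0283


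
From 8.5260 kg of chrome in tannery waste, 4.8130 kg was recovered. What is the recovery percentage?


Formula: Recovery = recovered / input * 100
Substituting: Recovery = 4.8130 / 8.5260 * 100
Result: 56.4509 %


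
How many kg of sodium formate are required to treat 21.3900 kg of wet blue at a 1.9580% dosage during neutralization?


Formula: Neutralizer = substrate * pct / 100
Substituting: Neutralizer = 21.3900 * 1.9580 / 100
Result: 0.4188 kg


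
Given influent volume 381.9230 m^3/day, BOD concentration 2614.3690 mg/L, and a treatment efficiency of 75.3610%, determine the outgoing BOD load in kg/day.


Load_in = volume * conc / 1000 = 381.9230 * 2614.3690 / 1000 = 998.4877 kg/day
Removed = Load_in * eff / 100 = 998.4877 * 75.3610 / 100 = 752.4703 kg/day
Load_out = Load_in - Removed = 998.4877 - 752.4703 = 246.0174 kg/day


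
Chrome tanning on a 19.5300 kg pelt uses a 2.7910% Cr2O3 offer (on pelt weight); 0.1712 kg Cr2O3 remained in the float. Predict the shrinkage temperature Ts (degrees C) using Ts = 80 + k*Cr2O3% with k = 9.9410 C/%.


Offered = pelt * offer_pct / 100 = 19.5300 * 2.7910 / 100 = 0.5451 kg
Uptake = offered - residual = 0.5451 - 0.1712 = 0.3739 kg
Cr2O3% on pelt = uptake / pelt * 100 = 0.3739 / 19.5300 * 100 = 1.9144 %
Ts = 80 + k * Cr2O3% = 80 + 9.9410 * 1.9144 = 99.0310 C


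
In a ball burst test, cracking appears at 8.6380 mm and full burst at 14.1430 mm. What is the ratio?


Formula: Ratio = crack / burst
Substituting: Ratio = 8.6380 / 14.1430
Result: 0.6108


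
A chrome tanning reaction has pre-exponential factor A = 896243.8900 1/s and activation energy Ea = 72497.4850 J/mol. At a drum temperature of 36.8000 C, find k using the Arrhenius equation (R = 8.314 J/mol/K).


T_K = T_C + 273.15 = 36.8000 + 273.15 = 309.9500 K
exponent = -Ea / (R * T_K) = -72497.4850 / (8.314 * 309.9500) = -28.1333
k = A * exp(exponent) = 896243.8900 * exp(-28.1333) = 5.4234e-07 1/s


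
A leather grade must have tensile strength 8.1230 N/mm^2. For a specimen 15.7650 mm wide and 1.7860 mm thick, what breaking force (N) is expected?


Formula: F = TS * w * t
Substituting: F = 8.1230 * 15.7650 * 1.7860
Result: 228.7135 N


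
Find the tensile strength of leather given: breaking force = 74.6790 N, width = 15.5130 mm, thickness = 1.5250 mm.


Formula: TS = force / (width * thickness)
Substituting: TS = 74.6790 / (15.5130 * 1.5250)
Result: 3.1567 N/mm^2


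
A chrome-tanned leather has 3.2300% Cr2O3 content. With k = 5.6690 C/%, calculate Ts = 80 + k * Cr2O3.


Formula: Ts = 80 + k * Cr2O3
Substituting: Ts = 80 + 5.6690 * 3.2300
Result: 98.3109 C


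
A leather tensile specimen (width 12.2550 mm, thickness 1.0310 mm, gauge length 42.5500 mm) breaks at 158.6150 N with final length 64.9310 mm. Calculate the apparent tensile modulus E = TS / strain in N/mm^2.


TS = F / (w * t) = 158.6150 / (12.2550 * 1.0310) = 12.5537 N/mm^2
strain = (Lf - L0) / L0 = (64.9310 - 42.5500) / 42.5500 = 0.5260
E = TS / strain = 12.5537 / 0.5260 = 23.8667 N/mm^2


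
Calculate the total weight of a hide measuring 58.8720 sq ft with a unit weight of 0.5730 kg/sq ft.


Formula: Weight = area * weight_per_sqft
Substituting: Weight = 58.8720 * 0.5730
Result: 33.7337 kg


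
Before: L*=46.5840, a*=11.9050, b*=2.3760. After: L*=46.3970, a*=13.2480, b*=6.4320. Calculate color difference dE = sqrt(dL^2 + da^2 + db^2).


dL = -0.1870, da = 1.3430, db = 4.0560
dE = sqrt((-0.1870)^2 + 1.3430^2 + 4.0560^2) = 4.2767


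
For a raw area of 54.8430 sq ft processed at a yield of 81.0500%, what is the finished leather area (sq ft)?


Formula: finished = raw * yield / 100
Substituting: finished = 54.8430 * 81.0500 / 100
Result: 44.4503 sq ft


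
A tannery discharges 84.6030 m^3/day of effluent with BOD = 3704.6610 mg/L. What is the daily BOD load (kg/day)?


Formula: BOD_load = volume * conc / 1000
Substituting: BOD_load = 84.6030 * 3704.6610 / 1000
Result: 313.4254 kg/day


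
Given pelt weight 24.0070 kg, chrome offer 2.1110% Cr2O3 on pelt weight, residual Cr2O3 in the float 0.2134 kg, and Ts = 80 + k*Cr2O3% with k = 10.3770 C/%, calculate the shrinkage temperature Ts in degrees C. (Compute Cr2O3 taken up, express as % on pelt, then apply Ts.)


Offered = pelt * offer_pct / 100 = 24.0070 * 2.1110 / 100 = 0.5068 kg
Uptake = offered - residual = 0.5068 - 0.2134 = 0.2934 kg
Cr2O3% on pelt = uptake / pelt * 100 = 0.2934 / 24.0070 * 100 = 1.2221 %
Ts = 80 + k * Cr2O3% = 80 + 10.3770 * 1.2221 = 92.6817 C


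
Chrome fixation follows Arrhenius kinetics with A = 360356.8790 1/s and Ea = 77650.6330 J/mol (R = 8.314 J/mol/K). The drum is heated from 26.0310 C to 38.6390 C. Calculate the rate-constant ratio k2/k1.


T1 = 26.0310 + 273.15 = 299.1810 K; T2 = 38.6390 + 273.15 = 311.7890 K
k1 = A * exp(-Ea/(R*T1)) = 360356.8790 * exp(-77650.6330/(8.314*299.1810)) = 9.9783e-09 1/s
k2 = A * exp(-Ea/(R*T2)) = 360356.8790 * exp(-77650.6330/(8.314*311.7890)) = 3.5261e-08 1/s
k2/k1 = 3.5261e-08 / 9.9783e-09 = 3.5338


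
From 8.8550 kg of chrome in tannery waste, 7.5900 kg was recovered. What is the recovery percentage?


Formula: Recovery = recovered / input * 100
Substituting: Recovery = 7.5900 / 8.8550 * 100
Result: 85.7143 %


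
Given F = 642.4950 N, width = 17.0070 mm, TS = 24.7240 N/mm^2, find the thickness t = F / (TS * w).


Formula: t = F / (TS * w)
Substituting: t = 642.4950 / (24.7240 * 17.0070)
Result: 1.5280 mm


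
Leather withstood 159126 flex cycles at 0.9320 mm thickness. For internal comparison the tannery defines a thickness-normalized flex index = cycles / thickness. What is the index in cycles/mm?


Formula: Index = cycles / thickness
Substituting: Index = 159126 / 0.9320
Result: 170736.0515 cycles/mm


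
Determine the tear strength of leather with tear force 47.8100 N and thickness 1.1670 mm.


Formula: Tear strength = force / thickness
Substituting: Tear strength = 47.8100 / 1.1670
Result: 40.9683 N/mm


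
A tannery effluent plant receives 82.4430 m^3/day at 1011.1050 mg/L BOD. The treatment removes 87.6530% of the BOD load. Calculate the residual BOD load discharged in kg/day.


Load_in = volume * conc / 1000 = 82.4430 * 1011.1050 / 1000 = 83.3585 kg/day
Removed = Load_in * eff / 100 = 83.3585 * 87.6530 / 100 = 73.0663 kg/day
Load_out = Load_in - Removed = 83.3585 - 73.0663 = 10.2923 kg/day


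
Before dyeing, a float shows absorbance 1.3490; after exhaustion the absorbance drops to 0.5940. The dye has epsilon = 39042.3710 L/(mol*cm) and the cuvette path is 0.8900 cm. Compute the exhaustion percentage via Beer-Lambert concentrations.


c_initial = A_i / (epsilon * l) = 1.3490 / (39042.3710 * 0.8900) = 3.8823e-05 mol/L
c_final = A_f / (epsilon * l) = 0.5940 / (39042.3710 * 0.8900) = 1.7095e-05 mol/L
Exhaustion = (c_initial - c_final) / c_initial * 100 = (3.8823e-05 - 1.7095e-05) / 3.8823e-05 * 100 = 55.9674 %


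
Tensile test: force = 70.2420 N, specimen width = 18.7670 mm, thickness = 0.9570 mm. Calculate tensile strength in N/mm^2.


Formula: TS = force / (width * thickness)
Substituting: TS = 70.2420 / (18.7670 * 0.9570)
Result: 3.9110 N/mm^2


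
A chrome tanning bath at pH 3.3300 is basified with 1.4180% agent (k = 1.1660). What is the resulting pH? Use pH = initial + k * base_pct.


Formula: pH_final = pH_initial + k * base_pct
Substituting: pH_final = 3.3300 + 1.1660 * 1.4180
Result: 4.9834


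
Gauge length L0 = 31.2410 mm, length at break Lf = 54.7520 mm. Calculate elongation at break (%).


Formula: Elongation = (Lf - L0) / L0 * 100
Substituting: Elongation = (54.7520 - 31.2410) / 31.2410 * 100
Result: 75.2569 %


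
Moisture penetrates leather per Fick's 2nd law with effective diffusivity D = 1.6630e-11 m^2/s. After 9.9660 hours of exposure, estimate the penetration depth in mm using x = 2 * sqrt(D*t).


t = 9.9660 hr * 3600 = 35877.6000 s
D * t = 1.6630e-11 * 35877.6000 = 5.9664e-07
x = 2 * sqrt(D*t) = 2 * sqrt(5.9664e-07) = 0.00154486 m = 1.5449 mm


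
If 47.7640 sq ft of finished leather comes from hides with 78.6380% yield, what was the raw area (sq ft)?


Formula: raw = finished * 100 / yield
Substituting: raw = 47.7640 * 100 / 78.6380
Result: 60.7391 sq ft


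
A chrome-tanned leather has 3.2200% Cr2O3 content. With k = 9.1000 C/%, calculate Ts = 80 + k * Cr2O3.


Formula: Ts = 80 + k * Cr2O3
Substituting: Ts = 80 + 9.1000 * 3.2200
Result: 109.3020 C


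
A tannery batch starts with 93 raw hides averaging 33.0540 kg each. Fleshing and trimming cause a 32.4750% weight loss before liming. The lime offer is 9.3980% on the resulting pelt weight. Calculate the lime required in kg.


Total_raw = N * avg_wt = 93 * 33.0540 = 3074.0220 kg
Substrate = Total_raw * (1 - loss/100) = 3074.0220 * (1 - 32.4750/100) = 2075.7334 kg
Lime = Substrate * pct / 100 = 2075.7334 * 9.3980 / 100 = 195.0774 kg


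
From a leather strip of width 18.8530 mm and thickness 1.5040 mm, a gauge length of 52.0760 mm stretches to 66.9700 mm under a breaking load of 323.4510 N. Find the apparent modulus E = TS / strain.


TS = F / (w * t) = 323.4510 / (18.8530 * 1.5040) = 11.4072 N/mm^2
strain = (Lf - L0) / L0 = (66.9700 - 52.0760) / 52.0760 = 0.2860
E = TS / strain = 11.4072 / 0.2860 = 39.8847 N/mm^2


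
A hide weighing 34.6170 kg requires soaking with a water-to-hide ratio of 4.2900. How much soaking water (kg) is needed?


Formula: Water = hide_weight * ratio
Substituting: Water = 34.6170 * 4.2900
Result: 148.5069 kg


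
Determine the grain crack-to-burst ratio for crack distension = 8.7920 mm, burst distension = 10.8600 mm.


Formula: Ratio = crack / burst
Substituting: Ratio = 8.7920 / 10.8600
Result: 0.8096


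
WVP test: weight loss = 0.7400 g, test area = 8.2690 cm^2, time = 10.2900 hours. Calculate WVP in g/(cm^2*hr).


Formula: WVP = loss / (area * time)
Substituting: WVP = 0.7400 / (8.2690 * 10.2900)
Result: 0.00869688 g/(cm^2*hr)


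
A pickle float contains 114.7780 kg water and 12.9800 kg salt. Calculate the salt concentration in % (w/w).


Formula: Conc = salt / (water + salt) * 100
Substituting: Conc = 12.9800 / (114.7780 + 12.9800) * 100
Result: 10.1598 %


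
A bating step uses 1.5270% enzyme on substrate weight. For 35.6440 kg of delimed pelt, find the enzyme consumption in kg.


Formula: Enzyme = substrate * pct / 100
Substituting: Enzyme = 35.6440 * 1.5270 / 100
Result: 0.5443 kg


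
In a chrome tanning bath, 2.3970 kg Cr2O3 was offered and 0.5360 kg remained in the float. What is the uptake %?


Formula: Uptake = (offered - residual) / offered * 100
Substituting: Uptake = (2.3970 - 0.5360) / 2.3970 * 100
Result: 77.6387 %


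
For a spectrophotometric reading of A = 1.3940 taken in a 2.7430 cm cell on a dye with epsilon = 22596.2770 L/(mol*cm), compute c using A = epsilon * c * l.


Formula: c = A / (epsilon * l)
Substituting: c = 1.3940 / (22596.2770 * 2.7430)
Result: 2.2491e-05 mol/L


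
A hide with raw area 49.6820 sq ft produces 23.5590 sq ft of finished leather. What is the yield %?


Formula: Yield = finished / raw * 100
Substituting: Yield = 23.5590 / 49.6820 * 100
Result: 47.4196 %


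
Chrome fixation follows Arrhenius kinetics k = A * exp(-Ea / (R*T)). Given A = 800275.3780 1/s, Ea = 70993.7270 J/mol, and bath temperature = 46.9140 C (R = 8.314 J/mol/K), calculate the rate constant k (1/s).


T_K = T_C + 273.15 = 46.9140 + 273.15 = 320.0640 K
exponent = -Ea / (R * T_K) = -70993.7270 / (8.314 * 320.0640) = -26.6792
k = A * exp(exponent) = 800275.3780 * exp(-26.6792) = 2.0730e-06 1/s


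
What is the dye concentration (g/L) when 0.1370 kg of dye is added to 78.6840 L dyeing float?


Formula: Conc = dye_mass(kg) / volume(L) * 1000
Substituting: Conc = 0.1370 / 78.6840 * 1000
Result: 1.7411 g/L


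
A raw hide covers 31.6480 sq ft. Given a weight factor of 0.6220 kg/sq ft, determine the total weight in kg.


Formula: Weight = area * weight_per_sqft
Substituting: Weight = 31.6480 * 0.6220
Result: 19.6851 kg


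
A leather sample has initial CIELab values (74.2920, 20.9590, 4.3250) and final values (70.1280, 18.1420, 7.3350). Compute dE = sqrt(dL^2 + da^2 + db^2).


dL = -4.1640, da = -2.8170, db = 3.0100
dE = sqrt((-4.1640)^2 + (-2.8170)^2 + 3.0100^2) = 5.8596


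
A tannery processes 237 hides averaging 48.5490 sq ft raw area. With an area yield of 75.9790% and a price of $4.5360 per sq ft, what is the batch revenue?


Raw_total = N * avg_area = 237 * 48.5490 = 11506.1130 sq ft
Finished = Raw_total * yield / 100 = 11506.1130 * 75.9790 / 100 = 8742.2296 sq ft
Value = Finished * price = 8742.2296 * 4.5360 = 39654.7534 $


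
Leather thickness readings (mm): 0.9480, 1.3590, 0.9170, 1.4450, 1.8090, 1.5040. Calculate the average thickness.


Formula: Average = sum / n
Substituting: Average = 7.9820 / 6
Result: 1.3303 mm


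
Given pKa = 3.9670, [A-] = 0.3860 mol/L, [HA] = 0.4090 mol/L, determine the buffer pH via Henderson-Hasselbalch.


ratio = [A-] / [HA] = 0.3860 / 0.4090 = 0.9438
log10(ratio) = -0.025136
pH = pKa + log10(ratio) = 3.9670 - 0.025136 = 3.9419


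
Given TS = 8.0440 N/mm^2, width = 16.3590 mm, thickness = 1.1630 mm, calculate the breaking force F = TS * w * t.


Formula: F = TS * w * t
Substituting: F = 8.0440 * 16.3590 * 1.1630
Result: 153.0413 N


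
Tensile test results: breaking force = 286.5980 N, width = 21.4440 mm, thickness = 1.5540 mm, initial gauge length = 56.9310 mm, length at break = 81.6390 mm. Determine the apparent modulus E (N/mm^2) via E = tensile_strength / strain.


TS = F / (w * t) = 286.5980 / (21.4440 * 1.5540) = 8.6004 N/mm^2
strain = (Lf - L0) / L0 = (81.6390 - 56.9310) / 56.9310 = 0.4340
E = TS / strain = 8.6004 / 0.4340 = 19.8165 N/mm^2


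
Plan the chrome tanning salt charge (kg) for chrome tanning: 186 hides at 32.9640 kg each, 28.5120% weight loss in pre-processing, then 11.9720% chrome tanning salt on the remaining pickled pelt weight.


Total_raw = N * avg_wt = 186 * 32.9640 = 6131.3040 kg
Substrate = Total_raw * (1 - loss/100) = 6131.3040 * (1 - 28.5120/100) = 4383.1466 kg
Chrome = Substrate * pct / 100 = 4383.1466 * 11.9720 / 100 = 524.7503 kg


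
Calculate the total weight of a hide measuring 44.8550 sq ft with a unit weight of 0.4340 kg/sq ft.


Formula: Weight = area * weight_per_sqft
Substituting: Weight = 44.8550 * 0.4340
Result: 19.4671 kg


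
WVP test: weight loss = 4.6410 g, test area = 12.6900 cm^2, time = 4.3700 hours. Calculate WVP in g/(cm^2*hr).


Formula: WVP = loss / (area * time)
Substituting: WVP = 4.6410 / (12.6900 * 4.3700)
Result: 0.083689 g/(cm^2*hr)


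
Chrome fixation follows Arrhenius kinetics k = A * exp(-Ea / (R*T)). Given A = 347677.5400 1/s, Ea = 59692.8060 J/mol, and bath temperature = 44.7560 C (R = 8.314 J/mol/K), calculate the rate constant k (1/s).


T_K = T_C + 273.15 = 44.7560 + 273.15 = 317.9060 K
exponent = -Ea / (R * T_K) = -59692.8060 / (8.314 * 317.9060) = -22.5846
k = A * exp(exponent) = 347677.5400 * exp(-22.5846) = 5.4049e-05 1/s


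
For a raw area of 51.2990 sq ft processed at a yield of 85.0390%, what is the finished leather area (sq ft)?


Formula: finished = raw * yield / 100
Substituting: finished = 51.2990 * 85.0390 / 100
Result: 43.6242 sq ft


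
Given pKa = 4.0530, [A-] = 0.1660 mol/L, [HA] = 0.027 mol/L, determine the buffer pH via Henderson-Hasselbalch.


ratio = [A-] / [HA] = 0.1660 / 0.027 = 6.1481
log10(ratio) = 0.7887
pH = pKa + log10(ratio) = 4.0530 + 0.7887 = 4.8417


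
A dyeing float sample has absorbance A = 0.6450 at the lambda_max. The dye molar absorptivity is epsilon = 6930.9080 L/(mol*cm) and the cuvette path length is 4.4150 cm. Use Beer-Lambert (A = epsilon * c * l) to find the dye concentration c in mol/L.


Formula: c = A / (epsilon * l)
Substituting: c = 0.6450 / (6930.9080 * 4.4150)
Result: 2.1078e-05 mol/L
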